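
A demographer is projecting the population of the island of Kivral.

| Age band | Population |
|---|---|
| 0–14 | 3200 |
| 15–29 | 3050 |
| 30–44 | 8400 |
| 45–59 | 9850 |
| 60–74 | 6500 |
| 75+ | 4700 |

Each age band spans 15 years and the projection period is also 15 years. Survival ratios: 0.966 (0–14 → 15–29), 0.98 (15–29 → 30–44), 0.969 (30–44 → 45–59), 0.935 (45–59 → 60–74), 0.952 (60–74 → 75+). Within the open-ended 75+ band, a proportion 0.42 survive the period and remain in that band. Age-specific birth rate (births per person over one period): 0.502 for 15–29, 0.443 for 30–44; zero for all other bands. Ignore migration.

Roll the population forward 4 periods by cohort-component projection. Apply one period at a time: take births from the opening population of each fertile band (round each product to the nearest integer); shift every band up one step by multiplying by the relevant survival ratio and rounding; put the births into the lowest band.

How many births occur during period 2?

Period 1.
Births: 3050 × 0.502 = 1531 ; 8400 × 0.443 = 3721 ⇒ total 5252
15–29: 3200 × 0.966 = 3091
30–44: 3050 × 0.98 = 2989
45–59: 8400 × 0.969 = 8140
60–74: 9850 × 0.935 = 9210
75+: 6500 × 0.952 + 4700 × 0.42 = 6188 + 1974 = 8162
→ [5252, 3091, 2989, 8140, 9210, 8162]
Period 2.
Births: 3091 × 0.502 = 1552 ; 2989 × 0.443 = 1324 ⇒ total 2876
15–29: 5252 × 0.966 = 5073
30–44: 3091 × 0.98 = 3029
45–59: 2989 × 0.969 = 2896
60–74: 8140 × 0.935 = 7611
75+: 9210 × 0.952 + 8162 × 0.42 = 8768 + 3428 = 12196
→ [2876, 5073, 3029, 2896, 7611, 12196]

2876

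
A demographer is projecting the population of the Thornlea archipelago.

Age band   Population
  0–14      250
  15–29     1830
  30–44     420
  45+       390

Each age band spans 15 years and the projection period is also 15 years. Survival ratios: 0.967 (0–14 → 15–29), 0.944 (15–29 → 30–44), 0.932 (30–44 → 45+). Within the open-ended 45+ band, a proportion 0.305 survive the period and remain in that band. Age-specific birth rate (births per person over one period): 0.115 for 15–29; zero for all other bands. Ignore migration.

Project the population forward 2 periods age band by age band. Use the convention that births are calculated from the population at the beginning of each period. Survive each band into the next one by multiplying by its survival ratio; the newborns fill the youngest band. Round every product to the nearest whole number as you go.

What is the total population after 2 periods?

Period 1:
Births: 1830 × 0.115 = 210
15–29: 250 × 0.967 = 242
30–44: 1830 × 0.944 = 1728
45+: 420 × 0.932 + 390 × 0.305 = 391 + 119 = 510
Population now: 0–14=210, 15–29=242, 30–44=1728, 45+=510
Period 2:
Births: 242 × 0.115 = 28
15–29: 210 × 0.967 = 203
30–44: 242 × 0.944 = 228
45+: 1728 × 0.932 + 510 × 0.305 = 1610 + 156 = 1766
Population now: 0–14=28, 15–29=203, 30–44=228, 45+=1766
Total after period 2: 28 + 203 + 228 + 1766 = 2225

2225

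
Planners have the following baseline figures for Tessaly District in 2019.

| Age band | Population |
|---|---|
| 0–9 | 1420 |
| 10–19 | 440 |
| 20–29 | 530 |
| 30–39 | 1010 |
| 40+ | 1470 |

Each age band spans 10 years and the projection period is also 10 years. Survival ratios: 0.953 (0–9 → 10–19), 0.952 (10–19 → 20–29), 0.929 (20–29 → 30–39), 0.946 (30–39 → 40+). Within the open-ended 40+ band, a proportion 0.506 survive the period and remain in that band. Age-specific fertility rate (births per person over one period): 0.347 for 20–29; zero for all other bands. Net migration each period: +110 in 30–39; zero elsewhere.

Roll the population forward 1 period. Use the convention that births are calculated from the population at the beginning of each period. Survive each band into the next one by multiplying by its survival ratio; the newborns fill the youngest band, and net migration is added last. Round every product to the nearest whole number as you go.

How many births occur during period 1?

184

Period 1:
Births: 530 × 0.347 = 184
10–19: 1420 × 0.953 = 1353
20–29: 440 × 0.952 = 419
30–39: 530 × 0.929 = 492
40+: 1010 × 0.946 + 1470 × 0.506 = 955 + 744 = 1699
Net migration: 30–39 + 110 → 602
End of period: [184, 1353, 419, 602, 1699]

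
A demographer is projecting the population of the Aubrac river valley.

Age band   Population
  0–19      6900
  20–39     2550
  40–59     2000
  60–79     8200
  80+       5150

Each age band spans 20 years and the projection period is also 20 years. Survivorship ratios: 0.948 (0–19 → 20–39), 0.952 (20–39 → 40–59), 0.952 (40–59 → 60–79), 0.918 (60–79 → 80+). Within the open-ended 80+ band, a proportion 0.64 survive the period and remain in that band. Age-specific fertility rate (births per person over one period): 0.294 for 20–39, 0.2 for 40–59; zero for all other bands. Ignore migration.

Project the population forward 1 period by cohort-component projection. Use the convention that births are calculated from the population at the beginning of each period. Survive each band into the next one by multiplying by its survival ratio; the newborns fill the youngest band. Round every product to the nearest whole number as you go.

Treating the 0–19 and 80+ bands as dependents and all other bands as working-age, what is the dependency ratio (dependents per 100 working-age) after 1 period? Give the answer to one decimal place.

110.1

Period 1:
Births: 2550 × 0.294 = 750 ; 2000 × 0.2 = 400 ⇒ total 1150
20–39: 6900 × 0.948 = 6541
40–59: 2550 × 0.952 = 2428
60–79: 2000 × 0.952 = 1904
80+: 8200 × 0.918 + 5150 × 0.64 = 7528 + 3296 = 10824
End of period: [1150, 6541, 2428, 1904, 10824]
Dependents (band 0–19 + band 80+) = 1150 + 10824 = 11974; working-age = 10873; ratio = 11974/10873 × 100 = 110.1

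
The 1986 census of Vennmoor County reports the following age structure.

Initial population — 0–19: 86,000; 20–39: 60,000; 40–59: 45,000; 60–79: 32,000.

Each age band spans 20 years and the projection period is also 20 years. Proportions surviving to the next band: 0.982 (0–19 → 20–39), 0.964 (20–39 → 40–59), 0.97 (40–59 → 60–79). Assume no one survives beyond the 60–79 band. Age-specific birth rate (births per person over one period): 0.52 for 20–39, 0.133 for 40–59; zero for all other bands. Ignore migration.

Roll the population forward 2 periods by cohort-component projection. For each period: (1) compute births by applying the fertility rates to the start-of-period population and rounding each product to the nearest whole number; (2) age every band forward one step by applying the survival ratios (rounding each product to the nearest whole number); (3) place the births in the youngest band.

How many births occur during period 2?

51608

— Period 1 —
Births: 60000 * 0.52 = 31200 ; 45000 * 0.133 = 5985 → total 37185
20–39: 86000 * 0.982 = 84452
40–59: 60000 * 0.964 = 57840
60–79: 45000 * 0.97 = 43650
Population now: 0–19=37185, 20–39=84452, 40–59=57840, 60–79=43650
— Period 2 —
Births: 84452 * 0.52 = 43915 ; 57840 * 0.133 = 7693 → total 51608
20–39: 37185 * 0.982 = 36516
40–59: 84452 * 0.964 = 81412
60–79: 57840 * 0.97 = 56105
Population now: 0–19=51608, 20–39=36516, 40–59=81412, 60–79=56105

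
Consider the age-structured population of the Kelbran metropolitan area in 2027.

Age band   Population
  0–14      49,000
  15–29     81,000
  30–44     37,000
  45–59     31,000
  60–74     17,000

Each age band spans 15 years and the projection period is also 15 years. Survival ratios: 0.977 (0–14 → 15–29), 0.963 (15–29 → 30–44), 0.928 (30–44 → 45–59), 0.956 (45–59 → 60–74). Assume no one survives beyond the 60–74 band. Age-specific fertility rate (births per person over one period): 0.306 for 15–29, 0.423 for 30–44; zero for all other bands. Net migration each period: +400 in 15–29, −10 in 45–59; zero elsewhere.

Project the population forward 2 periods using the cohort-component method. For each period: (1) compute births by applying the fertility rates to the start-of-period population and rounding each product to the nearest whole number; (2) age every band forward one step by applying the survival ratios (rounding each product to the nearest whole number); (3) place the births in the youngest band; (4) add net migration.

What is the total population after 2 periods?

(Bands numbered youngest = 1 to oldest = 5.)
Period 1:
Births: 81000 × 0.306 = 24786  |  37000 × 0.423 = 15651 → 40437
Band 2: 49000 × 0.977 = 47873
Band 3: 81000 × 0.963 = 78003
Band 4: 37000 × 0.928 = 34336
Band 5: 31000 × 0.956 = 29636
Net migration: Band 2 + 400 → 48273; Band 4 − 10 → 34326
Giving 40437 / 48273 / 78003 / 34326 / 29636.
Period 2:
Births: 48273 × 0.306 = 14772  |  78003 × 0.423 = 32995 → 47767
Band 2: 40437 × 0.977 = 39507
Band 3: 48273 × 0.963 = 46487
Band 4: 78003 × 0.928 = 72387
Band 5: 34326 × 0.956 = 32816
Net migration: Band 2 + 400 → 39907; Band 4 − 10 → 72377
Giving 47767 / 39907 / 46487 / 72377 / 32816.
Total after period 2: 47767 + 39907 + 46487 + 72377 + 32816 = 239354

239354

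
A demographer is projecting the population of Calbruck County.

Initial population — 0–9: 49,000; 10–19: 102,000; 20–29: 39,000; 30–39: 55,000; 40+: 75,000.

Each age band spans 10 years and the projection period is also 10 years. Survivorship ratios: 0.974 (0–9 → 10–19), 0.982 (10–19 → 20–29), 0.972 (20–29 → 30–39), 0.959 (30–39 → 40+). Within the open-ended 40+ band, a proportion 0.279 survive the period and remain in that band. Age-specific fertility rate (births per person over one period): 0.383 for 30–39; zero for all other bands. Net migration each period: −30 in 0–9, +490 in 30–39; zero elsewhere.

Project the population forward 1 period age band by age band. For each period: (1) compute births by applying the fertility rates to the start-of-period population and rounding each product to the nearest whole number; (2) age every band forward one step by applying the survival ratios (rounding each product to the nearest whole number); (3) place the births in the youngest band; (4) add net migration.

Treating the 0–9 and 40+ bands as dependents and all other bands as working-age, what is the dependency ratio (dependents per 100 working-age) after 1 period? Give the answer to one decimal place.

50.8

(Groups numbered youngest = 1 to oldest = 5.)
Period 1:
Births: 55000 × 0.383 = 21065
Group 2: 49000 × 0.974 = 47726
Group 3: 102000 × 0.982 = 100164
Group 4: 39000 × 0.972 = 37908
Group 5: 55000 × 0.959 + 75000 × 0.279 = 52745 + 20925 = 73670
Net migration: Group 1 − 30 → 21035; Group 4 + 490 → 38398
End of period: [21035, 47726, 100164, 38398, 73670]
Dependents (band 0–9 + band 40+) = 21035 + 73670 = 94705; working-age = 186288; ratio = 94705/186288 × 100 = 50.8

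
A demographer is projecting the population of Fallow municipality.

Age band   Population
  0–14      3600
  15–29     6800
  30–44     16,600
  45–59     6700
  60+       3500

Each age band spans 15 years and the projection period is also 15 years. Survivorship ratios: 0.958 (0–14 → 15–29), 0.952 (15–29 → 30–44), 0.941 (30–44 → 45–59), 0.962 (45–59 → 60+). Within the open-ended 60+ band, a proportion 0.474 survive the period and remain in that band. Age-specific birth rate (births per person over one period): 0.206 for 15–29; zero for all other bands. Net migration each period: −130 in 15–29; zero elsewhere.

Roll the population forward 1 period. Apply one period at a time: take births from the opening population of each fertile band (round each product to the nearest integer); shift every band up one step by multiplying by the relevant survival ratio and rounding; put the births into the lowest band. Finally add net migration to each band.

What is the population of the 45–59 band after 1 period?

(Bands numbered youngest = 1 to oldest = 5.)
After projecting period 1:
Births: 6800 * 0.206 = 1401
Band 2: 3600 * 0.958 = 3449
Band 3: 6800 * 0.952 = 6474
Band 4: 16600 * 0.941 = 15621
Band 5: 6700 * 0.962 + 3500 * 0.474 = 6445 + 1659 = 8104
Net migration: Band 2 − 130 → 3319
→ [1401, 3319, 6474, 15621, 8104]

15621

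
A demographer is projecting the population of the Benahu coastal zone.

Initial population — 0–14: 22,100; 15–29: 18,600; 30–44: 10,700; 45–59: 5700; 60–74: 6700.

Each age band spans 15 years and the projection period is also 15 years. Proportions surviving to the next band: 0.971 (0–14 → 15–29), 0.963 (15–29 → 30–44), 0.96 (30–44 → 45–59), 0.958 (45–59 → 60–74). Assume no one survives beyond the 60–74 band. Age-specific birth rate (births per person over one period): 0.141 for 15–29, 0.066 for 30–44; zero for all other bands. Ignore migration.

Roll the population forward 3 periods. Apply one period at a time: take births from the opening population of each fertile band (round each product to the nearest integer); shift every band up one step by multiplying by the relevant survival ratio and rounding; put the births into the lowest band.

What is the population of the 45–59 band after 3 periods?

19838

After projecting period 1:
Births: 18600 × 0.141 = 2623 ; 10700 × 0.066 = 706 — total 3329
15–29: 22100 × 0.971 = 21459
30–44: 18600 × 0.963 = 17912
45–59: 10700 × 0.96 = 10272
60–74: 5700 × 0.958 = 5461
End of period: [3329, 21459, 17912, 10272, 5461]
After projecting period 2:
Births: 21459 × 0.141 = 3026 ; 17912 × 0.066 = 1182 — total 4208
15–29: 3329 × 0.971 = 3232
30–44: 21459 × 0.963 = 20665
45–59: 17912 × 0.96 = 17196
60–74: 10272 × 0.958 = 9841
End of period: [4208, 3232, 20665, 17196, 9841]
After projecting period 3:
Births: 3232 × 0.141 = 456 ; 20665 × 0.066 = 1364 — total 1820
15–29: 4208 × 0.971 = 4086
30–44: 3232 × 0.963 = 3112
45–59: 20665 × 0.96 = 19838
60–74: 17196 × 0.958 = 16474
End of period: [1820, 4086, 3112, 19838, 16474]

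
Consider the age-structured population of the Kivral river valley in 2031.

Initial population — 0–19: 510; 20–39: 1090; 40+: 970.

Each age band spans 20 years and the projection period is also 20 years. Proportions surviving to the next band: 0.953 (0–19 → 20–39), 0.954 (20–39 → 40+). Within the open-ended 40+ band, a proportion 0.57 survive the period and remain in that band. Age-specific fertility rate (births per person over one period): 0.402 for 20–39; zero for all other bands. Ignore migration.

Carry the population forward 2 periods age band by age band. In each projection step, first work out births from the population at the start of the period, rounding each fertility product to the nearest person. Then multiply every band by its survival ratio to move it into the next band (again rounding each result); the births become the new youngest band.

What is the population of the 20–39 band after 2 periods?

417

Numbering the groups 1..3 from youngest to oldest:
After projecting period 1:
Births: 1090 × 0.402 = 438
Group 2: 510 × 0.953 = 486
Group 3: 1090 × 0.954 + 970 × 0.57 = 1040 + 553 = 1593
End of period: [438, 486, 1593]
After projecting period 2:
Births: 486 × 0.402 = 195
Group 2: 438 × 0.953 = 417
Group 3: 486 × 0.954 + 1593 × 0.57 = 464 + 908 = 1372
End of period: [195, 417, 1372]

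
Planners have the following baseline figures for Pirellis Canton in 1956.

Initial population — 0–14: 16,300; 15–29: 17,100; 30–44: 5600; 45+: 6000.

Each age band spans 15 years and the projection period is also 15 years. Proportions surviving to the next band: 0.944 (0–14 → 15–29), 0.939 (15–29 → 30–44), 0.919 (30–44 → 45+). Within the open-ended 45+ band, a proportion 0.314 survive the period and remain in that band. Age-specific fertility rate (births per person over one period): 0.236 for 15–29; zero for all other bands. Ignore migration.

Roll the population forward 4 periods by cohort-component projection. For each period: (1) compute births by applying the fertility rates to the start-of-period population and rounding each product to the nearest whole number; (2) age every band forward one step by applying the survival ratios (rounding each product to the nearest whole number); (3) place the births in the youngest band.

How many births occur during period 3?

— Period 1 —
Births: 17100 * 0.236 = 4036
15–29: 16300 * 0.944 = 15387
30–44: 17100 * 0.939 = 16057
45+: 5600 * 0.919 + 6000 * 0.314 = 5146 + 1884 = 7030
Population now: 0–14=4036, 15–29=15387, 30–44=16057, 45+=7030
— Period 2 —
Births: 15387 * 0.236 = 3631
15–29: 4036 * 0.944 = 3810
30–44: 15387 * 0.939 = 14448
45+: 16057 * 0.919 + 7030 * 0.314 = 14756 + 2207 = 16963
Population now: 0–14=3631, 15–29=3810, 30–44=14448, 45+=16963
— Period 3 —
Births: 3810 * 0.236 = 899
15–29: 3631 * 0.944 = 3428
30–44: 3810 * 0.939 = 3578
45+: 14448 * 0.919 + 16963 * 0.314 = 13278 + 5326 = 18604
Population now: 0–14=899, 15–29=3428, 30–44=3578, 45+=18604

899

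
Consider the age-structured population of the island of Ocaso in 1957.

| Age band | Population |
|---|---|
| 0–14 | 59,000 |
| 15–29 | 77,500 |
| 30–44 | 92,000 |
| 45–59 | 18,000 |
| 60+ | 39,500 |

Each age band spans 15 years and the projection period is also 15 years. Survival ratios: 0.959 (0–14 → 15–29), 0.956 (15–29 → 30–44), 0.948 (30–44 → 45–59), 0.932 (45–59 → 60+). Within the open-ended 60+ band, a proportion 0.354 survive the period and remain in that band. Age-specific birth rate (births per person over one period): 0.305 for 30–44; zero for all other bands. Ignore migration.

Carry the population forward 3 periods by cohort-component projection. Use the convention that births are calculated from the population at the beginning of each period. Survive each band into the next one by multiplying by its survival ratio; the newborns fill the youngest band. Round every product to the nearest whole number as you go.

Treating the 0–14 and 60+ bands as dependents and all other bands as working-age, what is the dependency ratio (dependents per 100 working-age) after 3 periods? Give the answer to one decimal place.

Period 1.
Births: 92000 * 0.305 = 28060
15–29: 59000 * 0.959 = 56581
30–44: 77500 * 0.956 = 74090
45–59: 92000 * 0.948 = 87216
60+: 18000 * 0.932 + 39500 * 0.354 = 16776 + 13983 = 30759
→ [28060, 56581, 74090, 87216, 30759]
Period 2.
Births: 74090 * 0.305 = 22597
15–29: 28060 * 0.959 = 26910
30–44: 56581 * 0.956 = 54091
45–59: 74090 * 0.948 = 70237
60+: 87216 * 0.932 + 30759 * 0.354 = 81285 + 10889 = 92174
→ [22597, 26910, 54091, 70237, 92174]
Period 3.
Births: 54091 * 0.305 = 16498
15–29: 22597 * 0.959 = 21671
30–44: 26910 * 0.956 = 25726
45–59: 54091 * 0.948 = 51278
60+: 70237 * 0.932 + 92174 * 0.354 = 65461 + 32630 = 98091
→ [16498, 21671, 25726, 51278, 98091]
Dependents (band 0–14 + band 60+) = 16498 + 98091 = 114589; working-age = 98675; ratio = 114589/98675 × 100 = 116.1

116.1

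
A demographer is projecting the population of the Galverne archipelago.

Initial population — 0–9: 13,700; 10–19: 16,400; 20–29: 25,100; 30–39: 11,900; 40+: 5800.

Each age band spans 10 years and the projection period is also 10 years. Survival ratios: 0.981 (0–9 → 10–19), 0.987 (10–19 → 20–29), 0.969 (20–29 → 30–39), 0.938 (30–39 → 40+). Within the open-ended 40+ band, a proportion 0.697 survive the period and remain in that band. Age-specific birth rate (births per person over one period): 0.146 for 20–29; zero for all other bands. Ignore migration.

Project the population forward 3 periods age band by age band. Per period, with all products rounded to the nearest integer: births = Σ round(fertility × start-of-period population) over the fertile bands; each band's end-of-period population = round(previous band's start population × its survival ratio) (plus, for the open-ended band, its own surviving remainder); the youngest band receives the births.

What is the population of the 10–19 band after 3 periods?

2318

Call the groups 1 to 5, youngest first.
— Period 1 —
Births: 25100 * 0.146 = 3665
Group 2: 13700 * 0.981 = 13440
Group 3: 16400 * 0.987 = 16187
Group 4: 25100 * 0.969 = 24322
Group 5: 11900 * 0.938 + 5800 * 0.697 = 11162 + 4043 = 15205
Giving 3665 / 13440 / 16187 / 24322 / 15205.
— Period 2 —
Births: 16187 * 0.146 = 2363
Group 2: 3665 * 0.981 = 3595
Group 3: 13440 * 0.987 = 13265
Group 4: 16187 * 0.969 = 15685
Group 5: 24322 * 0.938 + 15205 * 0.697 = 22814 + 10598 = 33412
Giving 2363 / 3595 / 13265 / 15685 / 33412.
— Period 3 —
Births: 13265 * 0.146 = 1937
Group 2: 2363 * 0.981 = 2318
Group 3: 3595 * 0.987 = 3548
Group 4: 13265 * 0.969 = 12854
Group 5: 15685 * 0.938 + 33412 * 0.697 = 14713 + 23288 = 38001
Giving 1937 / 2318 / 3548 / 12854 / 38001.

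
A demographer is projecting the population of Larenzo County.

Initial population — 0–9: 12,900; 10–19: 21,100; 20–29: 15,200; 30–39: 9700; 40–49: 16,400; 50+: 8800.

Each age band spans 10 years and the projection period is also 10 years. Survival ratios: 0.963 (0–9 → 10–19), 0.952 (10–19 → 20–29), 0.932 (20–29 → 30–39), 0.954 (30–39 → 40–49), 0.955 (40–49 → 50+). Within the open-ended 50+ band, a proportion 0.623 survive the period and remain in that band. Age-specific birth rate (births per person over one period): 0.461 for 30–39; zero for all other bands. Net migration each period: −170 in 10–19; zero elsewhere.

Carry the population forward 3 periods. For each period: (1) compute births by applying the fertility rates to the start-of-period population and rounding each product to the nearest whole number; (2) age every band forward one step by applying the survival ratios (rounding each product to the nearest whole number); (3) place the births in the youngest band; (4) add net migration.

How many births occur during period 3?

[period 1]
Births: 9700 × 0.461 = 4472
10–19: 12900 × 0.963 = 12423
20–29: 21100 × 0.952 = 20087
30–39: 15200 × 0.932 = 14166
40–49: 9700 × 0.954 = 9254
50+: 16400 × 0.955 + 8800 × 0.623 = 15662 + 5482 = 21144
Net migration: 10–19 − 170 → 12253
→ [4472, 12253, 20087, 14166, 9254, 21144]
[period 2]
Births: 14166 × 0.461 = 6531
10–19: 4472 × 0.963 = 4307
20–29: 12253 × 0.952 = 11665
30–39: 20087 × 0.932 = 18721
40–49: 14166 × 0.954 = 13514
50+: 9254 × 0.955 + 21144 × 0.623 = 8838 + 13173 = 22011
Net migration: 10–19 − 170 → 4137
→ [6531, 4137, 11665, 18721, 13514, 22011]
[period 3]
Births: 18721 × 0.461 = 8630
10–19: 6531 × 0.963 = 6289
20–29: 4137 × 0.952 = 3938
30–39: 11665 × 0.932 = 10872
40–49: 18721 × 0.954 = 17860
50+: 13514 × 0.955 + 22011 × 0.623 = 12906 + 13713 = 26619
Net migration: 10–19 − 170 → 6119
→ [8630, 6119, 3938, 10872, 17860, 26619]

8630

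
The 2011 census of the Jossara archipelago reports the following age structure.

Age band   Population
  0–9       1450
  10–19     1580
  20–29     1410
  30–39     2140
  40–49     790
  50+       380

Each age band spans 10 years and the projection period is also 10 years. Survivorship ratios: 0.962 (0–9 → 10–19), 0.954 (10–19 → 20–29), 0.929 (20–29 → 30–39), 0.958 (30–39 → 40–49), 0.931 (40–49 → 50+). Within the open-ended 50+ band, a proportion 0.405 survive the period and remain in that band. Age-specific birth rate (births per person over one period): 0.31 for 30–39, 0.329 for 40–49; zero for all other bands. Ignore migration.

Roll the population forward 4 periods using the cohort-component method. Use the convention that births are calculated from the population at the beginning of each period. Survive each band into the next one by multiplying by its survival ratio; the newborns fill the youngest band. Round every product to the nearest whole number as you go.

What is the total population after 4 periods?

Period 1.
Births: 2140 × 0.31 = 663, 790 × 0.329 = 260 — total 923
10–19: 1450 × 0.962 = 1395
20–29: 1580 × 0.954 = 1507
30–39: 1410 × 0.929 = 1310
40–49: 2140 × 0.958 = 2050
50+: 790 × 0.931 + 380 × 0.405 = 735 + 154 = 889
End of period: [923, 1395, 1507, 1310, 2050, 889]
Period 2.
Births: 1310 × 0.31 = 406, 2050 × 0.329 = 674 — total 1080
10–19: 923 × 0.962 = 888
20–29: 1395 × 0.954 = 1331
30–39: 1507 × 0.929 = 1400
40–49: 1310 × 0.958 = 1255
50+: 2050 × 0.931 + 889 × 0.405 = 1909 + 360 = 2269
End of period: [1080, 888, 1331, 1400, 1255, 2269]
Period 3.
Births: 1400 × 0.31 = 434, 1255 × 0.329 = 413 — total 847
10–19: 1080 × 0.962 = 1039
20–29: 888 × 0.954 = 847
30–39: 1331 × 0.929 = 1236
40–49: 1400 × 0.958 = 1341
50+: 1255 × 0.931 + 2269 × 0.405 = 1168 + 919 = 2087
End of period: [847, 1039, 847, 1236, 1341, 2087]
Period 4.
Births: 1236 × 0.31 = 383, 1341 × 0.329 = 441 — total 824
10–19: 847 × 0.962 = 815
20–29: 1039 × 0.954 = 991
30–39: 847 × 0.929 = 787
40–49: 1236 × 0.958 = 1184
50+: 1341 × 0.931 + 2087 × 0.405 = 1248 + 845 = 2093
End of period: [824, 815, 991, 787, 1184, 2093]
Total after period 4: 824 + 815 + 991 + 787 + 1184 + 2093 = 6694

6694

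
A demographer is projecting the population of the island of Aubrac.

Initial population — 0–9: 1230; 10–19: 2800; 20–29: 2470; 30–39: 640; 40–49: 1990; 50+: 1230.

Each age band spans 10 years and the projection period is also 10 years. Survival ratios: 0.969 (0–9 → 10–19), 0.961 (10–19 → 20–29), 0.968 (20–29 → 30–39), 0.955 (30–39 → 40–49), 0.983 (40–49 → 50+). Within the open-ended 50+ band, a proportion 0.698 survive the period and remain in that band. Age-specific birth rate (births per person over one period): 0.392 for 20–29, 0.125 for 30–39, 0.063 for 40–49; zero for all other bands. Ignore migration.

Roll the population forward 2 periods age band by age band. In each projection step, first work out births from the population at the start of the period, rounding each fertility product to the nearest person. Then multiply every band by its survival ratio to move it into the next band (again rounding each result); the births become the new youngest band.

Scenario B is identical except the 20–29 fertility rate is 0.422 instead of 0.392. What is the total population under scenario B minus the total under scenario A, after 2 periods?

[period 1]
Births: 2470 * 0.392 = 968, 640 * 0.125 = 80, 1990 * 0.063 = 125 → total 1173
10–19: 1230 * 0.969 = 1192
20–29: 2800 * 0.961 = 2691
30–39: 2470 * 0.968 = 2391
40–49: 640 * 0.955 = 611
50+: 1990 * 0.983 + 1230 * 0.698 = 1956 + 859 = 2815
→ [1173, 1192, 2691, 2391, 611, 2815]
[period 2]
Births: 2691 * 0.392 = 1055, 2391 * 0.125 = 299, 611 * 0.063 = 38 → total 1392
10–19: 1173 * 0.969 = 1137
20–29: 1192 * 0.961 = 1146
30–39: 2691 * 0.968 = 2605
40–49: 2391 * 0.955 = 2283
50+: 611 * 0.983 + 2815 * 0.698 = 601 + 1965 = 2566
→ [1392, 1137, 1146, 2605, 2283, 2566]
Scenario A total after 2 periods: 11129
Scenario B projection —
[period 1]
Births: 2470 * 0.422 = 1042, 640 * 0.125 = 80, 1990 * 0.063 = 125 → total 1247
10–19: 1230 * 0.969 = 1192
20–29: 2800 * 0.961 = 2691
30–39: 2470 * 0.968 = 2391
40–49: 640 * 0.955 = 611
50+: 1990 * 0.983 + 1230 * 0.698 = 1956 + 859 = 2815
→ [1247, 1192, 2691, 2391, 611, 2815]
[period 2]
Births: 2691 * 0.422 = 1136, 2391 * 0.125 = 299, 611 * 0.063 = 38 → total 1473
10–19: 1247 * 0.969 = 1208
20–29: 1192 * 0.961 = 1146
30–39: 2691 * 0.968 = 2605
40–49: 2391 * 0.955 = 2283
50+: 611 * 0.983 + 2815 * 0.698 = 601 + 1965 = 2566
→ [1473, 1208, 1146, 2605, 2283, 2566]
Scenario B total after 2 periods: 11281
Difference B − A = 11281 − 11129 = 152

152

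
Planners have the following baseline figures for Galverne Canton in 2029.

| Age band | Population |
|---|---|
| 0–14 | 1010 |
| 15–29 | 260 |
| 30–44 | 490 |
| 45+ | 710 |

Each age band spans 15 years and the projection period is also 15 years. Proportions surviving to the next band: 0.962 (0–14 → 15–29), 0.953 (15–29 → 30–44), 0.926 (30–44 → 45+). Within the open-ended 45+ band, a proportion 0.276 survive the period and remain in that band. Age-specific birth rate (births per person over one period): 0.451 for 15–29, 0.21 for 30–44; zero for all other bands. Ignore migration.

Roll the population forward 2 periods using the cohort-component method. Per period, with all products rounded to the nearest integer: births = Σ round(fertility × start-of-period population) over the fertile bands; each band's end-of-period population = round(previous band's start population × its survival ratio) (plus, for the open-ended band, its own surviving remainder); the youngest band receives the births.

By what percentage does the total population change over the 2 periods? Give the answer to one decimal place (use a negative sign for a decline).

-17.5

— Period 1 —
Births: 260 × 0.451 = 117, 490 × 0.21 = 103 → total 220
15–29: 1010 × 0.962 = 972
30–44: 260 × 0.953 = 248
45+: 490 × 0.926 + 710 × 0.276 = 454 + 196 = 650
End of period: [220, 972, 248, 650]
— Period 2 —
Births: 972 × 0.451 = 438, 248 × 0.21 = 52 → total 490
15–29: 220 × 0.962 = 212
30–44: 972 × 0.953 = 926
45+: 248 × 0.926 + 650 × 0.276 = 230 + 179 = 409
End of period: [490, 212, 926, 409]
Total: 2470 → 2037; change = -433; percentage change = -17.5%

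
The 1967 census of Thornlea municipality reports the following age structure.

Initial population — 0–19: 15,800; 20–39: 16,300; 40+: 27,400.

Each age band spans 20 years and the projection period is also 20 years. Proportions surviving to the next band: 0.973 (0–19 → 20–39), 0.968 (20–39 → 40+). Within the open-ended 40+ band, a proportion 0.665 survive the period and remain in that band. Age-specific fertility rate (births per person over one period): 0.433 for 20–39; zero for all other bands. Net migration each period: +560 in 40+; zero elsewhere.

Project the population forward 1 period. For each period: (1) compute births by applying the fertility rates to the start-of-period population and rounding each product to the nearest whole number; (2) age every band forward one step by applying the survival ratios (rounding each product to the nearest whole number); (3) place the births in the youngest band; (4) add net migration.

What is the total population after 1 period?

Period 1.
Births: 16300 × 0.433 = 7058
20–39: 15800 × 0.973 = 15373
40+: 16300 × 0.968 + 27400 × 0.665 = 15778 + 18221 = 33999
Net migration: 40+ + 560 → 34559
→ [7058, 15373, 34559]
Total after period 1: 7058 + 15373 + 34559 = 56990

56990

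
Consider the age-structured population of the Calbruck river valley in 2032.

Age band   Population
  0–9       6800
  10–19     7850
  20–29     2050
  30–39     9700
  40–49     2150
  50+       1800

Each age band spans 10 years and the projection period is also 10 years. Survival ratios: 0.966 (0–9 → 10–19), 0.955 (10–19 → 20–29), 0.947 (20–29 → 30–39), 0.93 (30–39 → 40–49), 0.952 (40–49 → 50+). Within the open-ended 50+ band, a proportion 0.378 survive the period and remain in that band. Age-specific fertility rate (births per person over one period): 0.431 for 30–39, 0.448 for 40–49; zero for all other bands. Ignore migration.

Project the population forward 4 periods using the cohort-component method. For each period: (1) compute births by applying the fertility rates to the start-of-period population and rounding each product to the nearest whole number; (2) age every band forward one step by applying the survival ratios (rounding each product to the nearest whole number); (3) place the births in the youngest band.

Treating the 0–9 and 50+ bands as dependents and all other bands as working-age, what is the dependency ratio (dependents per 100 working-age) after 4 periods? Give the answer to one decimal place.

75.8

(Bands numbered youngest = 1 to oldest = 6.)
[period 1]
Births: 9700 * 0.431 = 4181  |  2150 * 0.448 = 963 — total 5144
Band 2: 6800 * 0.966 = 6569
Band 3: 7850 * 0.955 = 7497
Band 4: 2050 * 0.947 = 1941
Band 5: 9700 * 0.93 = 9021
Band 6: 2150 * 0.952 + 1800 * 0.378 = 2047 + 680 = 2727
Giving 5144 / 6569 / 7497 / 1941 / 9021 / 2727.
[period 2]
Births: 1941 * 0.431 = 837  |  9021 * 0.448 = 4041 — total 4878
Band 2: 5144 * 0.966 = 4969
Band 3: 6569 * 0.955 = 6273
Band 4: 7497 * 0.947 = 7100
Band 5: 1941 * 0.93 = 1805
Band 6: 9021 * 0.952 + 2727 * 0.378 = 8588 + 1031 = 9619
Giving 4878 / 4969 / 6273 / 7100 / 1805 / 9619.
[period 3]
Births: 7100 * 0.431 = 3060  |  1805 * 0.448 = 809 — total 3869
Band 2: 4878 * 0.966 = 4712
Band 3: 4969 * 0.955 = 4745
Band 4: 6273 * 0.947 = 5941
Band 5: 7100 * 0.93 = 6603
Band 6: 1805 * 0.952 + 9619 * 0.378 = 1718 + 3636 = 5354
Giving 3869 / 4712 / 4745 / 5941 / 6603 / 5354.
[period 4]
Births: 5941 * 0.431 = 2561  |  6603 * 0.448 = 2958 — total 5519
Band 2: 3869 * 0.966 = 3737
Band 3: 4712 * 0.955 = 4500
Band 4: 4745 * 0.947 = 4494
Band 5: 5941 * 0.93 = 5525
Band 6: 6603 * 0.952 + 5354 * 0.378 = 6286 + 2024 = 8310
Giving 5519 / 3737 / 4500 / 4494 / 5525 / 8310.
Dependents (band 0–9 + band 50+) = 5519 + 8310 = 13829; working-age = 18256; ratio = 13829/18256 × 100 = 75.8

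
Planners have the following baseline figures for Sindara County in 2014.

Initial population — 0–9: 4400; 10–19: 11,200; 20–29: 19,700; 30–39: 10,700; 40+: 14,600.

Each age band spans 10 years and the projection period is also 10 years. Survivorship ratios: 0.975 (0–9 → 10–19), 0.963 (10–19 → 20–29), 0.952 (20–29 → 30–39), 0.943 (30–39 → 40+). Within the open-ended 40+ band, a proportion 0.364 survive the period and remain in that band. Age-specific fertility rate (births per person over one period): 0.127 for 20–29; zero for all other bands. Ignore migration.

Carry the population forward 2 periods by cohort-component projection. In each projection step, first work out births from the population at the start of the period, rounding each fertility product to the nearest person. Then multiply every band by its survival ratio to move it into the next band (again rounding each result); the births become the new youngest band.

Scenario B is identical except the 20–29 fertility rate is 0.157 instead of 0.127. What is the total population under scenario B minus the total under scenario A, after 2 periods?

[period 1]
Births: 19700 × 0.127 = 2502
10–19: 4400 × 0.975 = 4290
20–29: 11200 × 0.963 = 10786
30–39: 19700 × 0.952 = 18754
40+: 10700 × 0.943 + 14600 × 0.364 = 10090 + 5314 = 15404
Giving 2502 / 4290 / 10786 / 18754 / 15404.
[period 2]
Births: 10786 × 0.127 = 1370
10–19: 2502 × 0.975 = 2439
20–29: 4290 × 0.963 = 4131
30–39: 10786 × 0.952 = 10268
40+: 18754 × 0.943 + 15404 × 0.364 = 17685 + 5607 = 23292
Giving 1370 / 2439 / 4131 / 10268 / 23292.
Scenario A total after 2 periods: 41500
Scenario B projection —
[period 1]
Births: 19700 × 0.157 = 3093
10–19: 4400 × 0.975 = 4290
20–29: 11200 × 0.963 = 10786
30–39: 19700 × 0.952 = 18754
40+: 10700 × 0.943 + 14600 × 0.364 = 10090 + 5314 = 15404
Giving 3093 / 4290 / 10786 / 18754 / 15404.
[period 2]
Births: 10786 × 0.157 = 1693
10–19: 3093 × 0.975 = 3016
20–29: 4290 × 0.963 = 4131
30–39: 10786 × 0.952 = 10268
40+: 18754 × 0.943 + 15404 × 0.364 = 17685 + 5607 = 23292
Giving 1693 / 3016 / 4131 / 10268 / 23292.
Scenario B total after 2 periods: 42400
Difference B − A = 42400 − 41500 = 900

900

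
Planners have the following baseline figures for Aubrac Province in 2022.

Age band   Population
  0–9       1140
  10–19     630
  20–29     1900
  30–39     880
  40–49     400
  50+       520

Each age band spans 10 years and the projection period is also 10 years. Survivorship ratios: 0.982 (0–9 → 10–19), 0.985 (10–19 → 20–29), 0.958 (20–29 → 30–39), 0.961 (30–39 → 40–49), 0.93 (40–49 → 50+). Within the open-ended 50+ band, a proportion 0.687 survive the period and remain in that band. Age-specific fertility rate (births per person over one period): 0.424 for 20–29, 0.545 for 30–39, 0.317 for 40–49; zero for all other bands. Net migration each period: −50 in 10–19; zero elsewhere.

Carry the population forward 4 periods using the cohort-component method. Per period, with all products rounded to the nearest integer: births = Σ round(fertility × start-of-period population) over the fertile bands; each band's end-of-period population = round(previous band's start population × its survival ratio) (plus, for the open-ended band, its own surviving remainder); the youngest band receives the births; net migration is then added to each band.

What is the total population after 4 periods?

Let group 1 be 0–9 through group 6 = 50+.
Period 1.
Births: 1900 × 0.424 = 806  |  880 × 0.545 = 480  |  400 × 0.317 = 127 — total 1413
Group 2: 1140 × 0.982 = 1119
Group 3: 630 × 0.985 = 621
Group 4: 1900 × 0.958 = 1820
Group 5: 880 × 0.961 = 846
Group 6: 400 × 0.93 + 520 × 0.687 = 372 + 357 = 729
Net migration: Group 2 − 50 → 1069
→ [1413, 1069, 621, 1820, 846, 729]
Period 2.
Births: 621 × 0.424 = 263  |  1820 × 0.545 = 992  |  846 × 0.317 = 268 — total 1523
Group 2: 1413 × 0.982 = 1388
Group 3: 1069 × 0.985 = 1053
Group 4: 621 × 0.958 = 595
Group 5: 1820 × 0.961 = 1749
Group 6: 846 × 0.93 + 729 × 0.687 = 787 + 501 = 1288
Net migration: Group 2 − 50 → 1338
→ [1523, 1338, 1053, 595, 1749, 1288]
Period 3.
Births: 1053 × 0.424 = 446  |  595 × 0.545 = 324  |  1749 × 0.317 = 554 — total 1324
Group 2: 1523 × 0.982 = 1496
Group 3: 1338 × 0.985 = 1318
Group 4: 1053 × 0.958 = 1009
Group 5: 595 × 0.961 = 572
Group 6: 1749 × 0.93 + 1288 × 0.687 = 1627 + 885 = 2512
Net migration: Group 2 − 50 → 1446
→ [1324, 1446, 1318, 1009, 572, 2512]
Period 4.
Births: 1318 × 0.424 = 559  |  1009 × 0.545 = 550  |  572 × 0.317 = 181 — total 1290
Group 2: 1324 × 0.982 = 1300
Group 3: 1446 × 0.985 = 1424
Group 4: 1318 × 0.958 = 1263
Group 5: 1009 × 0.961 = 970
Group 6: 572 × 0.93 + 2512 × 0.687 = 532 + 1726 = 2258
Net migration: Group 2 − 50 → 1250
→ [1290, 1250, 1424, 1263, 970, 2258]
Total after period 4: 1290 + 1250 + 1424 + 1263 + 970 + 2258 = 8455

8455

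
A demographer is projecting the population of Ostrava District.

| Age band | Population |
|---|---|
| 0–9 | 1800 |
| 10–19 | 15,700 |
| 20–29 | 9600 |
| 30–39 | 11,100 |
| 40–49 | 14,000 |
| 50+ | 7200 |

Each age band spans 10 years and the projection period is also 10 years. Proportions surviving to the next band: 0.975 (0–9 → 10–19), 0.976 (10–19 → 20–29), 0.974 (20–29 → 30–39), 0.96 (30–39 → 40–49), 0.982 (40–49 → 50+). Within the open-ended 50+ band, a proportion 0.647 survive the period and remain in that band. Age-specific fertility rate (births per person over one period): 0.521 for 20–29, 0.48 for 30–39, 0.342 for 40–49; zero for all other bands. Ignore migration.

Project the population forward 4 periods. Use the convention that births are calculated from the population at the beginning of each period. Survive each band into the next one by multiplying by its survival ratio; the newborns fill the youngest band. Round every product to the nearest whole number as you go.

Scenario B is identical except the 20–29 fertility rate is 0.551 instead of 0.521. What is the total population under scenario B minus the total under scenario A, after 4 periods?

1339

Numbering the bands 1..6 from youngest to oldest:
Period 1:
Births: 9600 × 0.521 = 5002 ; 11100 × 0.48 = 5328 ; 14000 × 0.342 = 4788 → 15118
Band 2: 1800 × 0.975 = 1755
Band 3: 15700 × 0.976 = 15323
Band 4: 9600 × 0.974 = 9350
Band 5: 11100 × 0.96 = 10656
Band 6: 14000 × 0.982 + 7200 × 0.647 = 13748 + 4658 = 18406
Population now: 0–9=15118, 10–19=1755, 20–29=15323, 30–39=9350, 40–49=10656, 50+=18406
Period 2:
Births: 15323 × 0.521 = 7983 ; 9350 × 0.48 = 4488 ; 10656 × 0.342 = 3644 → 16115
Band 2: 15118 × 0.975 = 14740
Band 3: 1755 × 0.976 = 1713
Band 4: 15323 × 0.974 = 14925
Band 5: 9350 × 0.96 = 8976
Band 6: 10656 × 0.982 + 18406 × 0.647 = 10464 + 11909 = 22373
Population now: 0–9=16115, 10–19=14740, 20–29=1713, 30–39=14925, 40–49=8976, 50+=22373
Period 3:
Births: 1713 × 0.521 = 892 ; 14925 × 0.48 = 7164 ; 8976 × 0.342 = 3070 → 11126
Band 2: 16115 × 0.975 = 15712
Band 3: 14740 × 0.976 = 14386
Band 4: 1713 × 0.974 = 1668
Band 5: 14925 × 0.96 = 14328
Band 6: 8976 × 0.982 + 22373 × 0.647 = 8814 + 14475 = 23289
Population now: 0–9=11126, 10–19=15712, 20–29=14386, 30–39=1668, 40–49=14328, 50+=23289
Period 4:
Births: 14386 × 0.521 = 7495 ; 1668 × 0.48 = 801 ; 14328 × 0.342 = 4900 → 13196
Band 2: 11126 × 0.975 = 10848
Band 3: 15712 × 0.976 = 15335
Band 4: 14386 × 0.974 = 14012
Band 5: 1668 × 0.96 = 1601
Band 6: 14328 × 0.982 + 23289 × 0.647 = 14070 + 15068 = 29138
Population now: 0–9=13196, 10–19=10848, 20–29=15335, 30–39=14012, 40–49=1601, 50+=29138
Scenario A total after 4 periods: 84130
Scenario B projection —
Period 1:
Births: 9600 × 0.551 = 5290 ; 11100 × 0.48 = 5328 ; 14000 × 0.342 = 4788 → 15406
Band 2: 1800 × 0.975 = 1755
Band 3: 15700 × 0.976 = 15323
Band 4: 9600 × 0.974 = 9350
Band 5: 11100 × 0.96 = 10656
Band 6: 14000 × 0.982 + 7200 × 0.647 = 13748 + 4658 = 18406
Population now: 0–9=15406, 10–19=1755, 20–29=15323, 30–39=9350, 40–49=10656, 50+=18406
Period 2:
Births: 15323 × 0.551 = 8443 ; 9350 × 0.48 = 4488 ; 10656 × 0.342 = 3644 → 16575
Band 2: 15406 × 0.975 = 15021
Band 3: 1755 × 0.976 = 1713
Band 4: 15323 × 0.974 = 14925
Band 5: 9350 × 0.96 = 8976
Band 6: 10656 × 0.982 + 18406 × 0.647 = 10464 + 11909 = 22373
Population now: 0–9=16575, 10–19=15021, 20–29=1713, 30–39=14925, 40–49=8976, 50+=22373
Period 3:
Births: 1713 × 0.551 = 944 ; 14925 × 0.48 = 7164 ; 8976 × 0.342 = 3070 → 11178
Band 2: 16575 × 0.975 = 16161
Band 3: 15021 × 0.976 = 14660
Band 4: 1713 × 0.974 = 1668
Band 5: 14925 × 0.96 = 14328
Band 6: 8976 × 0.982 + 22373 × 0.647 = 8814 + 14475 = 23289
Population now: 0–9=11178, 10–19=16161, 20–29=14660, 30–39=1668, 40–49=14328, 50+=23289
Period 4:
Births: 14660 × 0.551 = 8078 ; 1668 × 0.48 = 801 ; 14328 × 0.342 = 4900 → 13779
Band 2: 11178 × 0.975 = 10899
Band 3: 16161 × 0.976 = 15773
Band 4: 14660 × 0.974 = 14279
Band 5: 1668 × 0.96 = 1601
Band 6: 14328 × 0.982 + 23289 × 0.647 = 14070 + 15068 = 29138
Population now: 0–9=13779, 10–19=10899, 20–29=15773, 30–39=14279, 40–49=1601, 50+=29138
Scenario B total after 4 periods: 85469
Difference B − A = 85469 − 84130 = 1339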